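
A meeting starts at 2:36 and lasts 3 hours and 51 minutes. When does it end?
Starting time: 2:36
Adding 51 minutes to 36 minutes: 36 + 51 = 87 minutes = 1 hour and 27 minutes
Adding 3 hours: 2 + 3 + 1 (carry) = 6
Final time: 6:27

Final answer: 6:27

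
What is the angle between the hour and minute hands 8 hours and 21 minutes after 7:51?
First find the time 8 hours and 21 minutes after 7:51.
Total minutes: 7 x 60 + 51 + 8 x 60 + 21 = 972.
972 mod 720 = 252 minutes = 4:12.
Now compute the angle at 4:12:
Hour hand: 4 x 30 + 12 x 0.5 = 126 degrees
Minute hand: 12 x 6 = 72 degrees
Difference: |126 - 72| = 54 degrees
The angle is 54 degrees

Final answer: 54 degrees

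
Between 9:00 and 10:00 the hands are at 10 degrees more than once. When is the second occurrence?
At t minutes past 9:00, the hour hand is at 30 x 9 + 0.5t degrees and the minute hand is at 6t degrees.
The smaller angle between them is 10 degrees when |30H - 5.5t| = 10 or |30H - 5.5t| = 350.
With H = 9, solve 30 x 9 - 5.5t = +/- target for each target:
  t = (30 x 9 - 10) / 5.5 = 47.27
  t = (30 x 9 + 10) / 5.5 = 50.91
  t = (30 x 9 - 350) / 5.5 = -14.55 (outside (0, 60))
  t = (30 x 9 + 350) / 5.5 = 112.73 (outside (0, 60))
Valid solutions in (0, 60): {47.27, 50.91} minutes.
The second occurrence is t = 50.91 minutes.
The hands form a 10-degree angle at 50.91 minutes past 9:00.

Final answer: 50.91 minutes past 9:00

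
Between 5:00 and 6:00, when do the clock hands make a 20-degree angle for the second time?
At t minutes past 5:00, the hour hand is at 30 x 5 + 0.5t degrees and the minute hand is at 6t degrees.
The smaller angle between them is 20 degrees when |30H - 5.5t| = 20 or |30H - 5.5t| = 340.
With H = 5, solve 30 x 5 - 5.5t = +/- target for each target:
  t = (30 x 5 - 20) / 5.5 = 23.64
  t = (30 x 5 + 20) / 5.5 = 30.91
  t = (30 x 5 - 340) / 5.5 = -34.55 (outside (0, 60))
  t = (30 x 5 + 340) / 5.5 = 89.09 (outside (0, 60))
Valid solutions in (0, 60): {23.64, 30.91} minutes.
The second occurrence is t = 30.91 minutes.
The hands form a 20-degree angle at 30.91 minutes past 5:00.

Final answer: 30.91 minutes past 5:00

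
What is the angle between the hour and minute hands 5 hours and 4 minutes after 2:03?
First find the time 5 hours and 4 minutes after 2:03.
Total minutes: 2 x 60 + 3 + 5 x 60 + 4 = 427.
427 mod 720 = 427 minutes = 7:07.
Now compute the angle at 7:07:
Hour hand: 7 x 30 + 7 x 0.5 = 213.5 degrees
Minute hand: 7 x 6 = 42 degrees
Difference: |213.5 - 42| = 171.5 degrees
The angle is 171.5 degrees

Final answer: 171.5 degrees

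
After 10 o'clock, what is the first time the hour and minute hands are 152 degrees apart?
At t minutes past 10:00, the hour hand is at 30 x 10 + 0.5t degrees and the minute hand is at 6t degrees.
The smaller angle between them is 152 degrees when |30H - 5.5t| = 152 or |30H - 5.5t| = 208.
With H = 10, solve 30 x 10 - 5.5t = +/- target for each target:
  t = (30 x 10 - 152) / 5.5 = 26.91
  t = (30 x 10 + 152) / 5.5 = 82.18 (outside (0, 60))
  t = (30 x 10 - 208) / 5.5 = 16.73
  t = (30 x 10 + 208) / 5.5 = 92.36 (outside (0, 60))
Valid solutions in (0, 60): {16.73, 26.91} minutes.
The first occurrence is t = 16.73 minutes.
The hands form a 152-degree angle at 16.73 minutes past 10:00.

Final answer: 16.73 minutes past 10:00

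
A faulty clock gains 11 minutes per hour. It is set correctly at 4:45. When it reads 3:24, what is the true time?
For every 60 true minutes, the faulty clock advances 71 minutes, so 1 faulty-clock minute corresponds to 60/71 true minutes.
From 4:45 to 3:24 on the faulty dial is 639 minutes.
True elapsed: 639 x 60/71 = 540 minutes = 9 hours.
True time: 4:45 + 9 hours = 1:45.

Final answer: 1:45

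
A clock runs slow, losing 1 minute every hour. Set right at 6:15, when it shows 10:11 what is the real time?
For every 60 true minutes, the faulty clock advances 59 minutes, so 1 faulty-clock minute corresponds to 60/59 true minutes.
From 6:15 to 10:11 on the faulty dial is 236 minutes.
True elapsed: 236 x 60/59 = 240 minutes = 4 hours.
True time: 6:15 + 4 hours = 10:15.

Final answer: 10:15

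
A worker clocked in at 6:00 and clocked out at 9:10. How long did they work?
From 6:00 to 9:10:
(9 x 60 + 10) - (6 x 60 + 0) = 550 - 360 = 190 minutes
= 3 hours and 10 minutes

Final answer: 3 hours and 10 minutes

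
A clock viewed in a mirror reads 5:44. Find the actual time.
Reflection across the vertical (12-6) axis maps a hand at angle A degrees to (360 - A) degrees, which sends a reading of T minutes past 12:00 to (720 - T) minutes past 12:00.
Mirror reads 5:44 = 344 minutes past 12:00.
Actual time: (720 - 344) mod 720 = 376 minutes = 6:16.

Final answer: 6:16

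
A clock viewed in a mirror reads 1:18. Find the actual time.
Reflection across the vertical (12-6) axis maps a hand at angle A degrees to (360 - A) degrees, which sends a reading of T minutes past 12:00 to (720 - T) minutes past 12:00.
Mirror reads 1:18 = 78 minutes past 12:00.
Actual time: (720 - 78) mod 720 = 642 minutes = 10:42.

Final answer: 10:42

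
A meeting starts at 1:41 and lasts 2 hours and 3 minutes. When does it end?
Starting time: 1:41
Adding 3 minutes to 41 minutes: 41 + 3 = 44 minutes
Adding 2 hours: 1 + 2 = 3
Final time: 3:44

Final answer: 3:44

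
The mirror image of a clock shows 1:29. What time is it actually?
Reflection across the vertical (12-6) axis maps a hand at angle A degrees to (360 - A) degrees, which sends a reading of T minutes past 12:00 to (720 - T) minutes past 12:00.
Mirror reads 1:29 = 89 minutes past 12:00.
Actual time: (720 - 89) mod 720 = 631 minutes = 10:31.

Final answer: 10:31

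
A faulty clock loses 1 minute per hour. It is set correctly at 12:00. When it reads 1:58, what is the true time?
For every 60 true minutes, the faulty clock advances 59 minutes, so 1 faulty-clock minute corresponds to 60/59 true minutes.
From 12:00 to 1:58 on the faulty dial is 118 minutes.
True elapsed: 118 x 60/59 = 120 minutes = 2 hours.
True time: 12:00 + 2 hours = 2:00.

Final answer: 2:00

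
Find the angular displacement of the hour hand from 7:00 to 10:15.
The hour hand moves 0.5 degrees per minute.
Time elapsed: 10:15 - 7:00 = 195 minutes
Angular displacement: 195 x 0.5 = 97.5 degrees

Final answer: 97.5 degrees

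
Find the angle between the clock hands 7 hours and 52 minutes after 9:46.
First find the time 7 hours and 52 minutes after 9:46.
Total minutes: 9 x 60 + 46 + 7 x 60 + 52 = 1058.
1058 mod 720 = 338 minutes = 5:38.
Now compute the angle at 5:38:
Hour hand: 5 x 30 + 38 x 0.5 = 169 degrees
Minute hand: 38 x 6 = 228 degrees
Difference: |169 - 228| = 59 degrees
The angle is 59 degrees

Final answer: 59 degrees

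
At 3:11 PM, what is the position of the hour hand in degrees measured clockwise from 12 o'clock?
The hour hand moves 30 degrees per hour and 0.5 degrees per minute.
At 3:11: (3) x 30 + 11 x 0.5 = 90 + 5.5 = 95.5 degrees

Final answer: 95.5 degrees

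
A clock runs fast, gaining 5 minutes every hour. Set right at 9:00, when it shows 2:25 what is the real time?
For every 60 true minutes, the faulty clock advances 65 minutes, so 1 faulty-clock minute corresponds to 60/65 true minutes.
From 9:00 to 2:25 on the faulty dial is 325 minutes.
True elapsed: 325 x 60/65 = 300 minutes = 5 hours.
True time: 9:00 + 5 hours = 2:00.

Final answer: 2:00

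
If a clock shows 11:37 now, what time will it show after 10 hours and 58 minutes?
Starting time: 11:37
Adding 58 minutes to 37 minutes: 37 + 58 = 95 minutes = 1 hour and 35 minutes
Adding 10 hours: 11 + 10 + 1 (carry) = 22 - 12 = 10
Final time: 10:35

Final answer: 10:35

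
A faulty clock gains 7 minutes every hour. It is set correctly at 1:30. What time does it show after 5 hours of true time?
For every 60 true minutes, the faulty clock advances 60 + 7 = 67 minutes.
True elapsed: 5 hours = 300 minutes.
Faulty clock advances: 300 x 67/60 = 335 minutes (drift: 35 minutes ahead).
Shown time: 1:30 + 335 minutes = 7:05.

Final answer: 7:05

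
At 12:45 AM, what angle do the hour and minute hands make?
Hour hand position: 0 x 30 + 45 x 0.5 = 22.5 degrees
Minute hand position: 45 x 6 = 270 degrees
Difference: |22.5 - 270| = 247.5 degrees
Since 247.5 > 180, the smaller angle is 360 - 247.5 = 112.5 degrees

Final answer: 112.5 degrees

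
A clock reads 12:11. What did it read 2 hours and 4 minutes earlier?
Starting time: 12:11 = 11 total minutes past 12:00
Subtracting: 2 hours and 4 minutes = 124 minutes
11 - 124 = -113 (negative, add 12 hours = 720) = 607 minutes
= 10 hours and 7 minutes past 12:00 = 10:07

Final answer: 10:07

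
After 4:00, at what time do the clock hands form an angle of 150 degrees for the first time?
At t minutes past 4:00, the hour hand is at 30 x 4 + 0.5t degrees and the minute hand is at 6t degrees.
The smaller angle between them is 150 degrees when |30H - 5.5t| = 150 or |30H - 5.5t| = 210.
With H = 4, solve 30 x 4 - 5.5t = +/- target for each target:
  t = (30 x 4 - 150) / 5.5 = -5.45 (outside (0, 60))
  t = (30 x 4 + 150) / 5.5 = 49.09
  t = (30 x 4 - 210) / 5.5 = -16.36 (outside (0, 60))
  t = (30 x 4 + 210) / 5.5 = 60 (outside (0, 60))
Valid solutions in (0, 60): {49.09} minutes.
The first occurrence is t = 49.09 minutes.
The hands form a 150-degree angle at 49.09 minutes past 4:00.

Final answer: 49.09 minutes past 4:00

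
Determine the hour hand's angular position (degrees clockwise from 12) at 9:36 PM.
The hour hand moves 30 degrees per hour and 0.5 degrees per minute.
At 9:36: (9) x 30 + 36 x 0.5 = 270 + 18 = 288 degrees

Final answer: 288 degrees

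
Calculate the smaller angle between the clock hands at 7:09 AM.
Hour hand position: 7 x 30 + 9 x 0.5 = 214.5 degrees
Minute hand position: 9 x 6 = 54 degrees
Difference: |214.5 - 54| = 160.5 degrees
The angle between the hands is 160.5 degrees

Final answer: 160.5 degrees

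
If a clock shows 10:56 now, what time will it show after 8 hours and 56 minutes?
Starting time: 10:56
Adding 56 minutes to 56 minutes: 56 + 56 = 112 minutes = 1 hour and 52 minutes
Adding 8 hours: 10 + 8 + 1 (carry) = 19 - 12 = 7
Final time: 7:52

Final answer: 7:52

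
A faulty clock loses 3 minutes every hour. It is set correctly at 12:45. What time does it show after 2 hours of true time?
For every 60 true minutes, the faulty clock advances 60 - 3 = 57 minutes.
True elapsed: 2 hours = 120 minutes.
Faulty clock advances: 120 x 57/60 = 114 minutes (drift: 6 minutes behind).
Shown time: 12:45 + 114 minutes = 2:39.

Final answer: 2:39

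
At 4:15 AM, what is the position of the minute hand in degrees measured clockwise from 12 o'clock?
The minute hand moves 6 degrees per minute.
At 4:15: 15 x 6 = 90 degrees

Final answer: 90 degrees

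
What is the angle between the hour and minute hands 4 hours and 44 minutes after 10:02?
First find the time 4 hours and 44 minutes after 10:02.
Total minutes: 10 x 60 + 2 + 4 x 60 + 44 = 886.
886 mod 720 = 166 minutes = 2:46.
Now compute the angle at 2:46:
Hour hand: 2 x 30 + 46 x 0.5 = 83 degrees
Minute hand: 46 x 6 = 276 degrees
Difference: |83 - 276| = 193 degrees
Smaller angle: 360 - 193 = 167 degrees

Final answer: 167 degrees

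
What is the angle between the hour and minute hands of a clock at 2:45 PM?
Hour hand position: 2 x 30 + 45 x 0.5 = 82.5 degrees
Minute hand position: 45 x 6 = 270 degrees
Difference: |82.5 - 270| = 187.5 degrees
Since 187.5 > 180, the smaller angle is 360 - 187.5 = 172.5 degrees

Final answer: 172.5 degrees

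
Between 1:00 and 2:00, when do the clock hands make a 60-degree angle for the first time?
At t minutes past 1:00, the hour hand is at 30 x 1 + 0.5t degrees and the minute hand is at 6t degrees.
The smaller angle between them is 60 degrees when |30H - 5.5t| = 60 or |30H - 5.5t| = 300.
With H = 1, solve 30 x 1 - 5.5t = +/- target for each target:
  t = (30 x 1 - 60) / 5.5 = -5.45 (outside (0, 60))
  t = (30 x 1 + 60) / 5.5 = 16.36
  t = (30 x 1 - 300) / 5.5 = -49.09 (outside (0, 60))
  t = (30 x 1 + 300) / 5.5 = 60 (outside (0, 60))
Valid solutions in (0, 60): {16.36} minutes.
The first occurrence is t = 16.36 minutes.
The hands form a 60-degree angle at 16.36 minutes past 1:00.

Final answer: 16.36 minutes past 1:00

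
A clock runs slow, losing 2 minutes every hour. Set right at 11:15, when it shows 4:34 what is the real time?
For every 60 true minutes, the faulty clock advances 58 minutes, so 1 faulty-clock minute corresponds to 60/58 true minutes.
From 11:15 to 4:34 on the faulty dial is 319 minutes.
True elapsed: 319 x 60/58 = 330 minutes = 5 hours and 30 minutes.
True time: 11:15 + 5 hours and 30 minutes = 4:45.

Final answer: 4:45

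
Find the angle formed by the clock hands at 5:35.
Hour hand position: 5 x 30 + 35 x 0.5 = 167.5 degrees
Minute hand position: 35 x 6 = 210 degrees
Difference: |167.5 - 210| = 42.5 degrees
The angle between the hands is 42.5 degrees

Final answer: 42.5 degrees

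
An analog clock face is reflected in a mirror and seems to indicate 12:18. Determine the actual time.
Reflection across the vertical (12-6) axis maps a hand at angle A degrees to (360 - A) degrees, which sends a reading of T minutes past 12:00 to (720 - T) minutes past 12:00.
Mirror reads 12:18 = 18 minutes past 12:00.
Actual time: (720 - 18) mod 720 = 702 minutes = 11:42.

Final answer: 11:42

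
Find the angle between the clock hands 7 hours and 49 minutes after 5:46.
First find the time 7 hours and 49 minutes after 5:46.
Total minutes: 5 x 60 + 46 + 7 x 60 + 49 = 815.
815 mod 720 = 95 minutes = 1:35.
Now compute the angle at 1:35:
Hour hand: 1 x 30 + 35 x 0.5 = 47.5 degrees
Minute hand: 35 x 6 = 210 degrees
Difference: |47.5 - 210| = 162.5 degrees
The angle is 162.5 degrees

Final answer: 162.5 degrees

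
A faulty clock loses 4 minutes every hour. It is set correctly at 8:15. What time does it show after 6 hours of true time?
For every 60 true minutes, the faulty clock advances 60 - 4 = 56 minutes.
True elapsed: 6 hours = 360 minutes.
Faulty clock advances: 360 x 56/60 = 336 minutes (drift: 24 minutes behind).
Shown time: 8:15 + 336 minutes = 1:51.

Final answer: 1:51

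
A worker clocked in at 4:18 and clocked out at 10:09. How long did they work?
From 4:18 to 10:09:
(10 x 60 + 9) - (4 x 60 + 18) = 609 - 258 = 351 minutes
= 5 hours and 51 minutes

Final answer: 5 hours and 51 minutes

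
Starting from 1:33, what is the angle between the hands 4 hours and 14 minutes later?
First find the time 4 hours and 14 minutes after 1:33.
Total minutes: 1 x 60 + 33 + 4 x 60 + 14 = 347.
347 mod 720 = 347 minutes = 5:47.
Now compute the angle at 5:47:
Hour hand: 5 x 30 + 47 x 0.5 = 173.5 degrees
Minute hand: 47 x 6 = 282 degrees
Difference: |173.5 - 282| = 108.5 degrees
The angle is 108.5 degrees

Final answer: 108.5 degrees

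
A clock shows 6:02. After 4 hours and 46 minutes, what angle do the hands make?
First find the time 4 hours and 46 minutes after 6:02.
Total minutes: 6 x 60 + 2 + 4 x 60 + 46 = 648.
648 mod 720 = 648 minutes = 10:48.
Now compute the angle at 10:48:
Hour hand: 10 x 30 + 48 x 0.5 = 324 degrees
Minute hand: 48 x 6 = 288 degrees
Difference: |324 - 288| = 36 degrees
The angle is 36 degrees

Final answer: 36 degrees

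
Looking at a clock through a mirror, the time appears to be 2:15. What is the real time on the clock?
Reflection across the vertical (12-6) axis maps a hand at angle A degrees to (360 - A) degrees, which sends a reading of T minutes past 12:00 to (720 - T) minutes past 12:00.
Mirror reads 2:15 = 135 minutes past 12:00.
Actual time: (720 - 135) mod 720 = 585 minutes = 9:45.

Final answer: 9:45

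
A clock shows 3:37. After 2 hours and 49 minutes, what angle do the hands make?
First find the time 2 hours and 49 minutes after 3:37.
Total minutes: 3 x 60 + 37 + 2 x 60 + 49 = 386.
386 mod 720 = 386 minutes = 6:26.
Now compute the angle at 6:26:
Hour hand: 6 x 30 + 26 x 0.5 = 193 degrees
Minute hand: 26 x 6 = 156 degrees
Difference: |193 - 156| = 37 degrees
The angle is 37 degrees

Final answer: 37 degrees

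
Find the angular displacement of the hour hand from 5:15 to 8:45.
The hour hand moves 0.5 degrees per minute.
Time elapsed: 8:45 - 5:15 = 210 minutes
Angular displacement: 210 x 0.5 = 105 degrees

Final answer: 105 degrees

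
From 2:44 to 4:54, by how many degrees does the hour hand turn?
The hour hand moves 0.5 degrees per minute.
Time elapsed: 4:54 - 2:44 = 130 minutes
Angular displacement: 130 x 0.5 = 65 degrees

Final answer: 65 degrees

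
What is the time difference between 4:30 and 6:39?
From 4:30 to 6:39:
(6 x 60 + 39) - (4 x 60 + 30) = 399 - 270 = 129 minutes
= 2 hours and 9 minutes

Final answer: 2 hours and 9 minutes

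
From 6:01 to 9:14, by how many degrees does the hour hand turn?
The hour hand moves 0.5 degrees per minute.
Time elapsed: 9:14 - 6:01 = 193 minutes
Angular displacement: 193 x 0.5 = 96.5 degrees

Final answer: 96.5 degrees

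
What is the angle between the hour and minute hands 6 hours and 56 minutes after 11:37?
First find the time 6 hours and 56 minutes after 11:37.
Total minutes: 11 x 60 + 37 + 6 x 60 + 56 = 1113.
1113 mod 720 = 393 minutes = 6:33.
Now compute the angle at 6:33:
Hour hand: 6 x 30 + 33 x 0.5 = 196.5 degrees
Minute hand: 33 x 6 = 198 degrees
Difference: |196.5 - 198| = 1.5 degrees
The angle is 1.5 degrees

Final answer: 1.5 degrees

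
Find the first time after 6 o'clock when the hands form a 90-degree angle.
At t minutes past 6:00, the hour hand is at 30 x 6 + 0.5t degrees and the minute hand is at 6t degrees.
The smaller angle between them is 90 degrees when |30H - 5.5t| = 90 or |30H - 5.5t| = 270.
With H = 6, solve 30 x 6 - 5.5t = +/- target for each target:
  t = (30 x 6 - 90) / 5.5 = 16.36
  t = (30 x 6 + 90) / 5.5 = 49.09
  t = (30 x 6 - 270) / 5.5 = -16.36 (outside (0, 60))
  t = (30 x 6 + 270) / 5.5 = 81.82 (outside (0, 60))
Valid solutions in (0, 60): {16.36, 49.09} minutes.
First occurrence: t = 16.36 minutes.
The hands are at right angles at 16.36 minutes past 6:00.

Final answer: 16.36 minutes past 6:00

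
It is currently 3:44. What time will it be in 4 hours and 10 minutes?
Starting time: 3:44
Adding 10 minutes to 44 minutes: 44 + 10 = 54 minutes
Adding 4 hours: 3 + 4 = 7
Final time: 7:54

Final answer: 7:54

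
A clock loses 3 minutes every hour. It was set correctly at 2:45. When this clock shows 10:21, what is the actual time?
For every 60 true minutes, the faulty clock advances 57 minutes, so 1 faulty-clock minute corresponds to 60/57 true minutes.
From 2:45 to 10:21 on the faulty dial is 456 minutes.
True elapsed: 456 x 60/57 = 480 minutes = 8 hours.
True time: 2:45 + 8 hours = 10:45.

Final answer: 10:45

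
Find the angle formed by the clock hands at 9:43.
Hour hand position: 9 x 30 + 43 x 0.5 = 291.5 degrees
Minute hand position: 43 x 6 = 258 degrees
Difference: |291.5 - 258| = 33.5 degrees
The angle between the hands is 33.5 degrees

Final answer: 33.5 degrees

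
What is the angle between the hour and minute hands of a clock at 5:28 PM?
Hour hand position: 5 x 30 + 28 x 0.5 = 164 degrees
Minute hand position: 28 x 6 = 168 degrees
Difference: |164 - 168| = 4 degrees
The angle between the hands is 4 degrees

Final answer: 4 degrees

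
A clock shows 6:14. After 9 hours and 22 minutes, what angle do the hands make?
First find the time 9 hours and 22 minutes after 6:14.
Total minutes: 6 x 60 + 14 + 9 x 60 + 22 = 936.
936 mod 720 = 216 minutes = 3:36.
Now compute the angle at 3:36:
Hour hand: 3 x 30 + 36 x 0.5 = 108 degrees
Minute hand: 36 x 6 = 216 degrees
Difference: |108 - 216| = 108 degrees
The angle is 108 degrees

Final answer: 108 degrees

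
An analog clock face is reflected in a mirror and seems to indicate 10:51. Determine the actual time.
Reflection across the vertical (12-6) axis maps a hand at angle A degrees to (360 - A) degrees, which sends a reading of T minutes past 12:00 to (720 - T) minutes past 12:00.
Mirror reads 10:51 = 651 minutes past 12:00.
Actual time: (720 - 651) mod 720 = 69 minutes = 1:09.

Final answer: 1:09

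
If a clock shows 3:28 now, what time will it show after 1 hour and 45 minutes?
Starting time: 3:28
Adding 45 minutes to 28 minutes: 28 + 45 = 73 minutes = 1 hour and 13 minutes
Adding 1 hour: 3 + 1 + 1 (carry) = 5
Final time: 5:13

Final answer: 5:13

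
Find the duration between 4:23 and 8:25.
From 4:23 to 8:25:
(8 x 60 + 25) - (4 x 60 + 23) = 505 - 263 = 242 minutes
= 4 hours and 2 minutes

Final answer: 4 hours and 2 minutes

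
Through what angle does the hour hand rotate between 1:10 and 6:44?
The hour hand moves 0.5 degrees per minute.
Time elapsed: 6:44 - 1:10 = 334 minutes
Angular displacement: 334 x 0.5 = 167 degrees

Final answer: 167 degrees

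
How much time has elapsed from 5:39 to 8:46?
From 5:39 to 8:46:
(8 x 60 + 46) - (5 x 60 + 39) = 526 - 339 = 187 minutes
= 3 hours and 7 minutes

Final answer: 3 hours and 7 minutes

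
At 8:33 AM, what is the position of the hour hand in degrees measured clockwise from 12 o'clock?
The hour hand moves 30 degrees per hour and 0.5 degrees per minute.
At 8:33: (8) x 30 + 33 x 0.5 = 240 + 16.5 = 256.5 degrees

Final answer: 256.5 degrees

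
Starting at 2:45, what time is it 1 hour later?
Starting time: 2:45
Adding 0 minutes to 45 minutes: 45 + 0 = 45 minutes
Adding 1 hour: 2 + 1 = 3
Final time: 3:45

Final answer: 3:45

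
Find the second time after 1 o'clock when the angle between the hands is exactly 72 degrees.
At t minutes past 1:00, the hour hand is at 30 x 1 + 0.5t degrees and the minute hand is at 6t degrees.
The smaller angle between them is 72 degrees when |30H - 5.5t| = 72 or |30H - 5.5t| = 288.
With H = 1, solve 30 x 1 - 5.5t = +/- target for each target:
  t = (30 x 1 - 72) / 5.5 = -7.64 (outside (0, 60))
  t = (30 x 1 + 72) / 5.5 = 18.55
  t = (30 x 1 - 288) / 5.5 = -46.91 (outside (0, 60))
  t = (30 x 1 + 288) / 5.5 = 57.82
Valid solutions in (0, 60): {18.55, 57.82} minutes.
The second occurrence is t = 57.82 minutes.
The hands form a 72-degree angle at 57.82 minutes past 1:00.

Final answer: 57.82 minutes past 1:00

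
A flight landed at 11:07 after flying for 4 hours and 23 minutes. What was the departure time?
Starting time: 11:07 = 667 total minutes past 12:00
Subtracting: 4 hours and 23 minutes = 263 minutes
667 - 263 = 404 minutes
= 6 hours and 44 minutes past 12:00 = 6:44

Final answer: 6:44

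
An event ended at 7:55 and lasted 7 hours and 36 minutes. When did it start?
Starting time: 7:55 = 475 total minutes past 12:00
Subtracting: 7 hours and 36 minutes = 456 minutes
475 - 456 = 19 minutes
= 19 minutes past 12:00 = 12:19

Final answer: 12:19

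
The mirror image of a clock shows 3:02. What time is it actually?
Reflection across the vertical (12-6) axis maps a hand at angle A degrees to (360 - A) degrees, which sends a reading of T minutes past 12:00 to (720 - T) minutes past 12:00.
Mirror reads 3:02 = 182 minutes past 12:00.
Actual time: (720 - 182) mod 720 = 538 minutes = 8:58.

Final answer: 8:58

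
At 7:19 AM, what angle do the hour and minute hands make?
Hour hand position: 7 x 30 + 19 x 0.5 = 219.5 degrees
Minute hand position: 19 x 6 = 114 degrees
Difference: |219.5 - 114| = 105.5 degrees
The angle between the hands is 105.5 degrees

Final answer: 105.5 degrees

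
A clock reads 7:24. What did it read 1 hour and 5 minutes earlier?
Starting time: 7:24 = 444 total minutes past 12:00
Subtracting: 1 hour and 5 minutes = 65 minutes
444 - 65 = 379 minutes
= 6 hours and 19 minutes past 12:00 = 6:19

Final answer: 6:19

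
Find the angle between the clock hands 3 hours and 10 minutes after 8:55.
First find the time 3 hours and 10 minutes after 8:55.
Total minutes: 8 x 60 + 55 + 3 x 60 + 10 = 725.
725 mod 720 = 5 minutes = 12:05.
Now compute the angle at 12:05:
Hour hand: 0 x 30 + 5 x 0.5 = 2.5 degrees
Minute hand: 5 x 6 = 30 degrees
Difference: |2.5 - 30| = 27.5 degrees
The angle is 27.5 degrees

Final answer: 27.5 degrees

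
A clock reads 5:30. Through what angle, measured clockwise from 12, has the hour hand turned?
The hour hand moves 30 degrees per hour and 0.5 degrees per minute.
At 5:30: (5) x 30 + 30 x 0.5 = 150 + 15 = 165 degrees

Final answer: 165 degrees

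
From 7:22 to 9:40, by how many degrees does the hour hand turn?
The hour hand moves 0.5 degrees per minute.
Time elapsed: 9:40 - 7:22 = 138 minutes
Angular displacement: 138 x 0.5 = 69 degrees

Final answer: 69 degrees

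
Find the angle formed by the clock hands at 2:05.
Hour hand position: 2 x 30 + 5 x 0.5 = 62.5 degrees
Minute hand position: 5 x 6 = 30 degrees
Difference: |62.5 - 30| = 32.5 degrees
The angle between the hands is 32.5 degrees

Final answer: 32.5 degrees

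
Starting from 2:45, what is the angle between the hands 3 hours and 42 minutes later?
First find the time 3 hours and 42 minutes after 2:45.
Total minutes: 2 x 60 + 45 + 3 x 60 + 42 = 387.
387 mod 720 = 387 minutes = 6:27.
Now compute the angle at 6:27:
Hour hand: 6 x 30 + 27 x 0.5 = 193.5 degrees
Minute hand: 27 x 6 = 162 degrees
Difference: |193.5 - 162| = 31.5 degrees
The angle is 31.5 degrees

Final answer: 31.5 degrees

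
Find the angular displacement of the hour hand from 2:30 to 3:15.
The hour hand moves 0.5 degrees per minute.
Time elapsed: 3:15 - 2:30 = 45 minutes
Angular displacement: 45 x 0.5 = 22.5 degrees

Final answer: 22.5 degrees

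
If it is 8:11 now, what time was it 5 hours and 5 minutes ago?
Starting time: 8:11 = 491 total minutes past 12:00
Subtracting: 5 hours and 5 minutes = 305 minutes
491 - 305 = 186 minutes
= 3 hours and 6 minutes past 12:00 = 3:06

Final answer: 3:06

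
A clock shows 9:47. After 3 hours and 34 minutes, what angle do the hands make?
First find the time 3 hours and 34 minutes after 9:47.
Total minutes: 9 x 60 + 47 + 3 x 60 + 34 = 801.
801 mod 720 = 81 minutes = 1:21.
Now compute the angle at 1:21:
Hour hand: 1 x 30 + 21 x 0.5 = 40.5 degrees
Minute hand: 21 x 6 = 126 degrees
Difference: |40.5 - 126| = 85.5 degrees
The angle is 85.5 degrees

Final answer: 85.5 degrees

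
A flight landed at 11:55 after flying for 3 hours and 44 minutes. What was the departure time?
Starting time: 11:55 = 715 total minutes past 12:00
Subtracting: 3 hours and 44 minutes = 224 minutes
715 - 224 = 491 minutes
= 8 hours and 11 minutes past 12:00 = 8:11

Final answer: 8:11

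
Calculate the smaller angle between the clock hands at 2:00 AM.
Hour hand position: 2 x 30 + 0 x 0.5 = 60 degrees
Minute hand position: 0 x 6 = 0 degrees
Difference: |60 - 0| = 60 degrees
The angle between the hands is 60 degrees

Final answer: 60 degrees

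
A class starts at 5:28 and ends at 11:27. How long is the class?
From 5:28 to 11:27:
(11 x 60 + 27) - (5 x 60 + 28) = 687 - 328 = 359 minutes
= 5 hours and 59 minutes

Final answer: 5 hours and 59 minutes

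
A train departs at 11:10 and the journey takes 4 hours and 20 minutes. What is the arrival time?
Starting time: 11:10
Adding 20 minutes to 10 minutes: 10 + 20 = 30 minutes
Adding 4 hours: 11 + 4 = 15 - 12 = 3
Final time: 3:30

Final answer: 3:30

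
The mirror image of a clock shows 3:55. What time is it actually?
Reflection across the vertical (12-6) axis maps a hand at angle A degrees to (360 - A) degrees, which sends a reading of T minutes past 12:00 to (720 - T) minutes past 12:00.
Mirror reads 3:55 = 235 minutes past 12:00.
Actual time: (720 - 235) mod 720 = 485 minutes = 8:05.

Final answer: 8:05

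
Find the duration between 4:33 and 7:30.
From 4:33 to 7:30:
(7 x 60 + 30) - (4 x 60 + 33) = 450 - 273 = 177 minutes
= 2 hours and 57 minutes

Final answer: 2 hours and 57 minutes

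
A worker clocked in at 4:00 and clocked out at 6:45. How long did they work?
From 4:00 to 6:45:
(6 x 60 + 45) - (4 x 60 + 0) = 405 - 240 = 165 minutes
= 2 hours and 45 minutes

Final answer: 2 hours and 45 minutes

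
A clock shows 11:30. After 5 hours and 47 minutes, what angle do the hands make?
First find the time 5 hours and 47 minutes after 11:30.
Total minutes: 11 x 60 + 30 + 5 x 60 + 47 = 1037.
1037 mod 720 = 317 minutes = 5:17.
Now compute the angle at 5:17:
Hour hand: 5 x 30 + 17 x 0.5 = 158.5 degrees
Minute hand: 17 x 6 = 102 degrees
Difference: |158.5 - 102| = 56.5 degrees
The angle is 56.5 degrees

Final answer: 56.5 degrees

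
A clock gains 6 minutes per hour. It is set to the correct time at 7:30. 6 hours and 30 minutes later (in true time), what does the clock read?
For every 60 true minutes, the faulty clock advances 60 + 6 = 66 minutes.
True elapsed: 6 hours and 30 minutes = 390 minutes.
Faulty clock advances: 390 x 66/60 = 429 minutes (drift: 39 minutes ahead).
Shown time: 7:30 + 429 minutes = 2:39.

Final answer: 2:39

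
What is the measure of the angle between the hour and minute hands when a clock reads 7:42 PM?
Hour hand position: 7 x 30 + 42 x 0.5 = 231 degrees
Minute hand position: 42 x 6 = 252 degrees
Difference: |231 - 252| = 21 degrees
The angle between the hands is 21 degrees

Final answer: 21 degrees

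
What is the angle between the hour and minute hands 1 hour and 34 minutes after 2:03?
First find the time 1 hour and 34 minutes after 2:03.
Total minutes: 2 x 60 + 3 + 1 x 60 + 34 = 217.
217 mod 720 = 217 minutes = 3:37.
Now compute the angle at 3:37:
Hour hand: 3 x 30 + 37 x 0.5 = 108.5 degrees
Minute hand: 37 x 6 = 222 degrees
Difference: |108.5 - 222| = 113.5 degrees
The angle is 113.5 degrees

Final answer: 113.5 degrees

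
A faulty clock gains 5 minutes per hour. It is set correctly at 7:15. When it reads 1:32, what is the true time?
For every 60 true minutes, the faulty clock advances 65 minutes, so 1 faulty-clock minute corresponds to 60/65 true minutes.
From 7:15 to 1:32 on the faulty dial is 377 minutes.
True elapsed: 377 x 60/65 = 348 minutes = 5 hours and 48 minutes.
True time: 7:15 + 5 hours and 48 minutes = 1:03.

Final answer: 1:03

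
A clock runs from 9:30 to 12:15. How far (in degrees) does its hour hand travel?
The hour hand moves 0.5 degrees per minute.
Time elapsed: 12:15 - 9:30 = 165 minutes
Angular displacement: 165 x 0.5 = 82.5 degrees

Final answer: 82.5 degrees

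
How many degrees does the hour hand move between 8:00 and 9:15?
The hour hand moves 0.5 degrees per minute.
Time elapsed: 9:15 - 8:00 = 75 minutes
Angular displacement: 75 x 0.5 = 37.5 degrees

Final answer: 37.5 degrees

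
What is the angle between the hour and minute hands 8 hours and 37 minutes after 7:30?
First find the time 8 hours and 37 minutes after 7:30.
Total minutes: 7 x 60 + 30 + 8 x 60 + 37 = 967.
967 mod 720 = 247 minutes = 4:07.
Now compute the angle at 4:07:
Hour hand: 4 x 30 + 7 x 0.5 = 123.5 degrees
Minute hand: 7 x 6 = 42 degrees
Difference: |123.5 - 42| = 81.5 degrees
The angle is 81.5 degrees

Final answer: 81.5 degrees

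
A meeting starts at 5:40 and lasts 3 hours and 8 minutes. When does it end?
Starting time: 5:40
Adding 8 minutes to 40 minutes: 40 + 8 = 48 minutes
Adding 3 hours: 5 + 3 = 8
Final time: 8:48

Final answer: 8:48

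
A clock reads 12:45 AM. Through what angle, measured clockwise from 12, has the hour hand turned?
The hour hand moves 30 degrees per hour and 0.5 degrees per minute.
At 12:45: (0) x 30 + 45 x 0.5 = 0 + 22.5 = 22.5 degrees

Final answer: 22.5 degrees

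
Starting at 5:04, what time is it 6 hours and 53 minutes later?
Starting time: 5:04
Adding 53 minutes to 4 minutes: 4 + 53 = 57 minutes
Adding 6 hours: 5 + 6 = 11
Final time: 11:57

Final answer: 11:57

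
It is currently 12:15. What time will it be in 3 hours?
Starting time: 12:15
Adding 0 minutes to 15 minutes: 15 + 0 = 15 minutes
Adding 3 hours: 12 + 3 = 15 - 12 = 3
Final time: 3:15

Final answer: 3:15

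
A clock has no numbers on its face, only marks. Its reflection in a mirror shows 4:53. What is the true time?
Reflection across the vertical (12-6) axis maps a hand at angle A degrees to (360 - A) degrees, which sends a reading of T minutes past 12:00 to (720 - T) minutes past 12:00.
Mirror reads 4:53 = 293 minutes past 12:00.
Actual time: (720 - 293) mod 720 = 427 minutes = 7:07.

Final answer: 7:07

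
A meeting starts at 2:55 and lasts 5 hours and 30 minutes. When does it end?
Starting time: 2:55
Adding 30 minutes to 55 minutes: 55 + 30 = 85 minutes = 1 hour and 25 minutes
Adding 5 hours: 2 + 5 + 1 (carry) = 8
Final time: 8:25

Final answer: 8:25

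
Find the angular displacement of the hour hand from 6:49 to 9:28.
The hour hand moves 0.5 degrees per minute.
Time elapsed: 9:28 - 6:49 = 159 minutes
Angular displacement: 159 x 0.5 = 79.5 degrees

Final answer: 79.5 degrees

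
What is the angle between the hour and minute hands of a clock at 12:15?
Hour hand position: 0 x 30 + 15 x 0.5 = 7.5 degrees
Minute hand position: 15 x 6 = 90 degrees
Difference: |7.5 - 90| = 82.5 degrees
The angle between the hands is 82.5 degrees

Final answer: 82.5 degrees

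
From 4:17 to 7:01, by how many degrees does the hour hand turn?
The hour hand moves 0.5 degrees per minute.
Time elapsed: 7:01 - 4:17 = 164 minutes
Angular displacement: 164 x 0.5 = 82 degrees

Final answer: 82 degrees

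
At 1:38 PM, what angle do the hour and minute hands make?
Hour hand position: 1 x 30 + 38 x 0.5 = 49 degrees
Minute hand position: 38 x 6 = 228 degrees
Difference: |49 - 228| = 179 degrees
The angle between the hands is 179 degrees

Final answer: 179 degrees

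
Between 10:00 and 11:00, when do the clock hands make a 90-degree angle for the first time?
At t minutes past 10:00, the hour hand is at 30 x 10 + 0.5t degrees and the minute hand is at 6t degrees.
The smaller angle between them is 90 degrees when |30H - 5.5t| = 90 or |30H - 5.5t| = 270.
With H = 10, solve 30 x 10 - 5.5t = +/- target for each target:
  t = (30 x 10 - 90) / 5.5 = 38.18
  t = (30 x 10 + 90) / 5.5 = 70.91 (outside (0, 60))
  t = (30 x 10 - 270) / 5.5 = 5.45
  t = (30 x 10 + 270) / 5.5 = 103.64 (outside (0, 60))
Valid solutions in (0, 60): {5.45, 38.18} minutes.
The first occurrence is t = 5.45 minutes.
The hands form a 90-degree angle at 5.45 minutes past 10:00.

Final answer: 5.45 minutes past 10:00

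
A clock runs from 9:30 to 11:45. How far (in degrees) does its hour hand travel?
The hour hand moves 0.5 degrees per minute.
Time elapsed: 11:45 - 9:30 = 135 minutes
Angular displacement: 135 x 0.5 = 67.5 degrees

Final answer: 67.5 degrees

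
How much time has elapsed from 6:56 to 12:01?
From 6:56 to 12:01:
(12 x 60 + 1) - (6 x 60 + 56) = 721 - 416 = 305 minutes
= 5 hours and 5 minutes

Final answer: 5 hours and 5 minutes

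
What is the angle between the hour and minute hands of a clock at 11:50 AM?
Hour hand position: 11 x 30 + 50 x 0.5 = 355 degrees
Minute hand position: 50 x 6 = 300 degrees
Difference: |355 - 300| = 55 degrees
The angle between the hands is 55 degrees

Final answer: 55 degrees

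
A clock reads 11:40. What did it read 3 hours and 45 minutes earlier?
Starting time: 11:40 = 700 total minutes past 12:00
Subtracting: 3 hours and 45 minutes = 225 minutes
700 - 225 = 475 minutes
= 7 hours and 55 minutes past 12:00 = 7:55

Final answer: 7:55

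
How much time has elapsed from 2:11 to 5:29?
From 2:11 to 5:29:
(5 x 60 + 29) - (2 x 60 + 11) = 329 - 131 = 198 minutes
= 3 hours and 18 minutes

Final answer: 3 hours and 18 minutes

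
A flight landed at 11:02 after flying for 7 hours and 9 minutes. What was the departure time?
Starting time: 11:02 = 662 total minutes past 12:00
Subtracting: 7 hours and 9 minutes = 429 minutes
662 - 429 = 233 minutes
= 3 hours and 53 minutes past 12:00 = 3:53

Final answer: 3:53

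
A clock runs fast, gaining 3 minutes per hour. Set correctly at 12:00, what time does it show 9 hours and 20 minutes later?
For every 60 true minutes, the faulty clock advances 60 + 3 = 63 minutes.
True elapsed: 9 hours and 20 minutes = 560 minutes.
Faulty clock advances: 560 x 63/60 = 588 minutes (drift: 28 minutes ahead).
Shown time: 12:00 + 588 minutes = 9:48.

Final answer: 9:48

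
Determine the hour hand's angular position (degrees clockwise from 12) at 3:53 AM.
The hour hand moves 30 degrees per hour and 0.5 degrees per minute.
At 3:53: (3) x 30 + 53 x 0.5 = 90 + 26.5 = 116.5 degrees

Final answer: 116.5 degrees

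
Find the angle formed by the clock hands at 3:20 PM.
Hour hand position: 3 x 30 + 20 x 0.5 = 100 degrees
Minute hand position: 20 x 6 = 120 degrees
Difference: |100 - 120| = 20 degrees
The angle between the hands is 20 degrees

Final answer: 20 degrees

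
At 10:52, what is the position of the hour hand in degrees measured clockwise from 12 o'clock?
The hour hand moves 30 degrees per hour and 0.5 degrees per minute.
At 10:52: (10) x 30 + 52 x 0.5 = 300 + 26 = 326 degrees

Final answer: 326 degrees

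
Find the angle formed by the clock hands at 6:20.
Hour hand position: 6 x 30 + 20 x 0.5 = 190 degrees
Minute hand position: 20 x 6 = 120 degrees
Difference: |190 - 120| = 70 degrees
The angle between the hands is 70 degrees

Final answer: 70 degrees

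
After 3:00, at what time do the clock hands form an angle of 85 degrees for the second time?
At t minutes past 3:00, the hour hand is at 30 x 3 + 0.5t degrees and the minute hand is at 6t degrees.
The smaller angle between them is 85 degrees when |30H - 5.5t| = 85 or |30H - 5.5t| = 275.
With H = 3, solve 30 x 3 - 5.5t = +/- target for each target:
  t = (30 x 3 - 85) / 5.5 = 0.91
  t = (30 x 3 + 85) / 5.5 = 31.82
  t = (30 x 3 - 275) / 5.5 = -33.64 (outside (0, 60))
  t = (30 x 3 + 275) / 5.5 = 66.36 (outside (0, 60))
Valid solutions in (0, 60): {0.91, 31.82} minutes.
The second occurrence is t = 31.82 minutes.
The hands form a 85-degree angle at 31.82 minutes past 3:00.

Final answer: 31.82 minutes past 3:00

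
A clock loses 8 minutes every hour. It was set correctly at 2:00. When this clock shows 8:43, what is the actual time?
For every 60 true minutes, the faulty clock advances 52 minutes, so 1 faulty-clock minute corresponds to 60/52 true minutes.
From 2:00 to 8:43 on the faulty dial is 403 minutes.
True elapsed: 403 x 60/52 = 465 minutes = 7 hours and 45 minutes.
True time: 2:00 + 7 hours and 45 minutes = 9:45.

Final answer: 9:45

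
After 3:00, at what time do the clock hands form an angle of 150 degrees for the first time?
At t minutes past 3:00, the hour hand is at 30 x 3 + 0.5t degrees and the minute hand is at 6t degrees.
The smaller angle between them is 150 degrees when |30H - 5.5t| = 150 or |30H - 5.5t| = 210.
With H = 3, solve 30 x 3 - 5.5t = +/- target for each target:
  t = (30 x 3 - 150) / 5.5 = -10.91 (outside (0, 60))
  t = (30 x 3 + 150) / 5.5 = 43.64
  t = (30 x 3 - 210) / 5.5 = -21.82 (outside (0, 60))
  t = (30 x 3 + 210) / 5.5 = 54.55
Valid solutions in (0, 60): {43.64, 54.55} minutes.
The first occurrence is t = 43.64 minutes.
The hands form a 150-degree angle at 43.64 minutes past 3:00.

Final answer: 43.64 minutes past 3:00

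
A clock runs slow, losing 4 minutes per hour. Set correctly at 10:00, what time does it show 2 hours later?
For every 60 true minutes, the faulty clock advances 60 - 4 = 56 minutes.
True elapsed: 2 hours = 120 minutes.
Faulty clock advances: 120 x 56/60 = 112 minutes (drift: 8 minutes behind).
Shown time: 10:00 + 112 minutes = 11:52.

Final answer: 11:52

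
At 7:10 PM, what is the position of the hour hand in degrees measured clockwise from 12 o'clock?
The hour hand moves 30 degrees per hour and 0.5 degrees per minute.
At 7:10: (7) x 30 + 10 x 0.5 = 210 + 5 = 215 degrees

Final answer: 215 degrees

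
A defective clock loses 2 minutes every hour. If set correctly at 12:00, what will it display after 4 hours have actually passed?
For every 60 true minutes, the faulty clock advances 60 - 2 = 58 minutes.
True elapsed: 4 hours = 240 minutes.
Faulty clock advances: 240 x 58/60 = 232 minutes (drift: 8 minutes behind).
Shown time: 12:00 + 232 minutes = 3:52.

Final answer: 3:52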